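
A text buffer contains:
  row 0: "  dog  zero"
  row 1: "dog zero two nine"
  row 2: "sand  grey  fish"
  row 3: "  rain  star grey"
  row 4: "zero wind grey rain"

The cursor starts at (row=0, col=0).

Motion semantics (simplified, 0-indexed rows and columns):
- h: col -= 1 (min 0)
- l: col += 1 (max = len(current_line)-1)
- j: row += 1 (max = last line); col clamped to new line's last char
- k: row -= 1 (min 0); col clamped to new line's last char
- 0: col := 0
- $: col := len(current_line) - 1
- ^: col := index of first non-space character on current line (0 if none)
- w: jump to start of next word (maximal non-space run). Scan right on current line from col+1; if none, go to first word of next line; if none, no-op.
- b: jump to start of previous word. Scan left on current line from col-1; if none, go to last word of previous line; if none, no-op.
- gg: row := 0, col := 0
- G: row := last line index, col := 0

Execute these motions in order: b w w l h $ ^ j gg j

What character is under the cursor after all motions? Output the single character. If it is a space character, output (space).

Answer: d

Derivation:
After 1 (b): row=0 col=0 char='_'
After 2 (w): row=0 col=2 char='d'
After 3 (w): row=0 col=7 char='z'
After 4 (l): row=0 col=8 char='e'
After 5 (h): row=0 col=7 char='z'
After 6 ($): row=0 col=10 char='o'
After 7 (^): row=0 col=2 char='d'
After 8 (j): row=1 col=2 char='g'
After 9 (gg): row=0 col=0 char='_'
After 10 (j): row=1 col=0 char='d'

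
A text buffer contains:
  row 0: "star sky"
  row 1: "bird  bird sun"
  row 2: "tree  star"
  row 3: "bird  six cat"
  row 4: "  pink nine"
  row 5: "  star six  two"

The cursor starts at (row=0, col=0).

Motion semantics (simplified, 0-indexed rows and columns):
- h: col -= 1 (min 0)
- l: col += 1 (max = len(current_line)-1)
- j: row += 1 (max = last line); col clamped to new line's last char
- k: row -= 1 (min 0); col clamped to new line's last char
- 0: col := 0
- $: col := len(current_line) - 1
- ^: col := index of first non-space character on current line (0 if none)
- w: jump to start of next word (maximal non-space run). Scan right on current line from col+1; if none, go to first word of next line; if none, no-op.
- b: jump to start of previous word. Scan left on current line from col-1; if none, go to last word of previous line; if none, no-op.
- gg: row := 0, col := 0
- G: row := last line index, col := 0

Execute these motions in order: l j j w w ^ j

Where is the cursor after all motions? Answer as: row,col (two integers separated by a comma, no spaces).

After 1 (l): row=0 col=1 char='t'
After 2 (j): row=1 col=1 char='i'
After 3 (j): row=2 col=1 char='r'
After 4 (w): row=2 col=6 char='s'
After 5 (w): row=3 col=0 char='b'
After 6 (^): row=3 col=0 char='b'
After 7 (j): row=4 col=0 char='_'

Answer: 4,0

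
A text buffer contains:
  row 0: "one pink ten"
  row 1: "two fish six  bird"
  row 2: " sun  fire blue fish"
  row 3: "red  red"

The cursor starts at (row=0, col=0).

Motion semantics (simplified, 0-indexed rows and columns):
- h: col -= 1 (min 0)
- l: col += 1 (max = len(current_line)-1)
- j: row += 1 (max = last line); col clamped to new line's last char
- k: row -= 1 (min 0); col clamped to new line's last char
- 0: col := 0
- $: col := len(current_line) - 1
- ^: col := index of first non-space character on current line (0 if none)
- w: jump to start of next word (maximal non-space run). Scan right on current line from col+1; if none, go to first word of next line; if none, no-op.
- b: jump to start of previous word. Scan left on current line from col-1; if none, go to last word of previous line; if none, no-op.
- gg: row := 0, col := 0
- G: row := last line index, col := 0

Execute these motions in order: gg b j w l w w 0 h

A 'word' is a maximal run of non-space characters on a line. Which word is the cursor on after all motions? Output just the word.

Answer: two

Derivation:
After 1 (gg): row=0 col=0 char='o'
After 2 (b): row=0 col=0 char='o'
After 3 (j): row=1 col=0 char='t'
After 4 (w): row=1 col=4 char='f'
After 5 (l): row=1 col=5 char='i'
After 6 (w): row=1 col=9 char='s'
After 7 (w): row=1 col=14 char='b'
After 8 (0): row=1 col=0 char='t'
After 9 (h): row=1 col=0 char='t'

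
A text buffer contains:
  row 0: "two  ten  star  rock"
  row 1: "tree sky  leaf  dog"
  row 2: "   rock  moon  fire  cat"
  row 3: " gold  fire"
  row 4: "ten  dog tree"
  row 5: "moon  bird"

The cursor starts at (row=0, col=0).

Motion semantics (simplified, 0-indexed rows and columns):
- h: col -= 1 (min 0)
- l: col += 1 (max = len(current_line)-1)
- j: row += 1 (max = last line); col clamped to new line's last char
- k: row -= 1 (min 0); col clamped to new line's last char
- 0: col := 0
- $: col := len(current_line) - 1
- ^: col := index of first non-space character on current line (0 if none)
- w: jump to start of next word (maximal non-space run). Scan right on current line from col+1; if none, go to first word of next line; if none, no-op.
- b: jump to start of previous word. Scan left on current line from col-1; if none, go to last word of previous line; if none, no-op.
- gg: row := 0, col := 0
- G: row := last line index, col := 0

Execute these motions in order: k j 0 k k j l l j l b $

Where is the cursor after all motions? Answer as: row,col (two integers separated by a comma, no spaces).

After 1 (k): row=0 col=0 char='t'
After 2 (j): row=1 col=0 char='t'
After 3 (0): row=1 col=0 char='t'
After 4 (k): row=0 col=0 char='t'
After 5 (k): row=0 col=0 char='t'
After 6 (j): row=1 col=0 char='t'
After 7 (l): row=1 col=1 char='r'
After 8 (l): row=1 col=2 char='e'
After 9 (j): row=2 col=2 char='_'
After 10 (l): row=2 col=3 char='r'
After 11 (b): row=1 col=16 char='d'
After 12 ($): row=1 col=18 char='g'

Answer: 1,18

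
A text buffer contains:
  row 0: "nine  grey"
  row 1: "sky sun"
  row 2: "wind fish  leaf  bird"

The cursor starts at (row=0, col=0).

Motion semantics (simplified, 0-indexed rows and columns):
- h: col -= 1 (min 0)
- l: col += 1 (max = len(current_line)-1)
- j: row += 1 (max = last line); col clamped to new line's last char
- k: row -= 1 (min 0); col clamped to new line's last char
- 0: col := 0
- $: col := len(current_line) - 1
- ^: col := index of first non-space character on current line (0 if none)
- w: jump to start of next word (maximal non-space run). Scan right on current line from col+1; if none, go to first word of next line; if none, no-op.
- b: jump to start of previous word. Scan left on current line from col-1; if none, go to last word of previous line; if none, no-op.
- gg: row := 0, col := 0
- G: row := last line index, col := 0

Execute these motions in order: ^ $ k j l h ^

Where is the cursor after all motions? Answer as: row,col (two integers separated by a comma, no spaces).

After 1 (^): row=0 col=0 char='n'
After 2 ($): row=0 col=9 char='y'
After 3 (k): row=0 col=9 char='y'
After 4 (j): row=1 col=6 char='n'
After 5 (l): row=1 col=6 char='n'
After 6 (h): row=1 col=5 char='u'
After 7 (^): row=1 col=0 char='s'

Answer: 1,0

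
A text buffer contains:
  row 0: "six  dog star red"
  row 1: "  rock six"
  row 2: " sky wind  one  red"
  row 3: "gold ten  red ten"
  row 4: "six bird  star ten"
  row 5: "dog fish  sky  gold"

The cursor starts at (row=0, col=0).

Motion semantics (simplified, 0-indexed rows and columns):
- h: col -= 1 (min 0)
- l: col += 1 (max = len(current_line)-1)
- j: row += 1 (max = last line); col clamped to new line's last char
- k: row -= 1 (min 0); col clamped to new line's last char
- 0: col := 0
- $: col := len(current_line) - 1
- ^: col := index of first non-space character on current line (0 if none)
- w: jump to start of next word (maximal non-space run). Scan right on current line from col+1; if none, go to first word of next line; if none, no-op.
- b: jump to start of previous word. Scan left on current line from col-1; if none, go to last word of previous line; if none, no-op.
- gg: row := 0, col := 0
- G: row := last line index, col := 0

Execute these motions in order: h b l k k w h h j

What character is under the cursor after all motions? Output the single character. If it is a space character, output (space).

After 1 (h): row=0 col=0 char='s'
After 2 (b): row=0 col=0 char='s'
After 3 (l): row=0 col=1 char='i'
After 4 (k): row=0 col=1 char='i'
After 5 (k): row=0 col=1 char='i'
After 6 (w): row=0 col=5 char='d'
After 7 (h): row=0 col=4 char='_'
After 8 (h): row=0 col=3 char='_'
After 9 (j): row=1 col=3 char='o'

Answer: o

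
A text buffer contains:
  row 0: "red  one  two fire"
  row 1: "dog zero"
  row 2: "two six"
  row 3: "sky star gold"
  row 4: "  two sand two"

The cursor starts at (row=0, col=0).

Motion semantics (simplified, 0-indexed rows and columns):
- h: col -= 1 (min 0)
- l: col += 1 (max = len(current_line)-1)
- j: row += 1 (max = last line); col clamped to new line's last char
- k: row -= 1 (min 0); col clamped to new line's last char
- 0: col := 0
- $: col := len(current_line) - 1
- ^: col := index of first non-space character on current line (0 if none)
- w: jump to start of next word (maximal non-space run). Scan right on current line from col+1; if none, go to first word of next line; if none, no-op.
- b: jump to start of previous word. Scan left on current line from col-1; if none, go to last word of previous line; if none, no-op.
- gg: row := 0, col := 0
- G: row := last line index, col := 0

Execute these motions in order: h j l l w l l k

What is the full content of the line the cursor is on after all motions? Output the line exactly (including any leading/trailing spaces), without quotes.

Answer: red  one  two fire

Derivation:
After 1 (h): row=0 col=0 char='r'
After 2 (j): row=1 col=0 char='d'
After 3 (l): row=1 col=1 char='o'
After 4 (l): row=1 col=2 char='g'
After 5 (w): row=1 col=4 char='z'
After 6 (l): row=1 col=5 char='e'
After 7 (l): row=1 col=6 char='r'
After 8 (k): row=0 col=6 char='n'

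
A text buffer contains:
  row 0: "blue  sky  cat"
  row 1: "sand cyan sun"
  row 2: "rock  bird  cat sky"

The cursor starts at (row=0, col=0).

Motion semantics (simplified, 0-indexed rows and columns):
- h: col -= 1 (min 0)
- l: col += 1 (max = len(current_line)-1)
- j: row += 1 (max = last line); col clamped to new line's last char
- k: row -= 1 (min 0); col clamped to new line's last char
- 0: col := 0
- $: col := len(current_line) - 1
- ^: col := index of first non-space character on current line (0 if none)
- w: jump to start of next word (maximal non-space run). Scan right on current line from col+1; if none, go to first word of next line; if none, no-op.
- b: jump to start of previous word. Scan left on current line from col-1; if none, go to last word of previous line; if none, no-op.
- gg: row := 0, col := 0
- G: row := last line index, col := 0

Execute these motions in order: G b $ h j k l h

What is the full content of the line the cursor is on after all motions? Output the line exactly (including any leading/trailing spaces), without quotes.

Answer: sand cyan sun

Derivation:
After 1 (G): row=2 col=0 char='r'
After 2 (b): row=1 col=10 char='s'
After 3 ($): row=1 col=12 char='n'
After 4 (h): row=1 col=11 char='u'
After 5 (j): row=2 col=11 char='_'
After 6 (k): row=1 col=11 char='u'
After 7 (l): row=1 col=12 char='n'
After 8 (h): row=1 col=11 char='u'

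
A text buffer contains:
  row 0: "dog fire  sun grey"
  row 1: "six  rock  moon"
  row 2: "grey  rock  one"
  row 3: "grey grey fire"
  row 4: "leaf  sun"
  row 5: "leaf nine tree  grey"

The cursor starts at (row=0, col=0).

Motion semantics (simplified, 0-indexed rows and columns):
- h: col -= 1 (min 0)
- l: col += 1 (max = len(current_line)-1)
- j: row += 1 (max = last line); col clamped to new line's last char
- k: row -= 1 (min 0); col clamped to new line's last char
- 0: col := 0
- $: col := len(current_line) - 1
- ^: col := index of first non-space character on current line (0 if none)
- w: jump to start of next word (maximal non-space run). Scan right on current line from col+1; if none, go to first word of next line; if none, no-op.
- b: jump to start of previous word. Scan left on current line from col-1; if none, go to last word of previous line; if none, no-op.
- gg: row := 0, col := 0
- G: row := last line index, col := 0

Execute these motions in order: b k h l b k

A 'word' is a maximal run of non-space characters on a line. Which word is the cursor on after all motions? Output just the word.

Answer: dog

Derivation:
After 1 (b): row=0 col=0 char='d'
After 2 (k): row=0 col=0 char='d'
After 3 (h): row=0 col=0 char='d'
After 4 (l): row=0 col=1 char='o'
After 5 (b): row=0 col=0 char='d'
After 6 (k): row=0 col=0 char='d'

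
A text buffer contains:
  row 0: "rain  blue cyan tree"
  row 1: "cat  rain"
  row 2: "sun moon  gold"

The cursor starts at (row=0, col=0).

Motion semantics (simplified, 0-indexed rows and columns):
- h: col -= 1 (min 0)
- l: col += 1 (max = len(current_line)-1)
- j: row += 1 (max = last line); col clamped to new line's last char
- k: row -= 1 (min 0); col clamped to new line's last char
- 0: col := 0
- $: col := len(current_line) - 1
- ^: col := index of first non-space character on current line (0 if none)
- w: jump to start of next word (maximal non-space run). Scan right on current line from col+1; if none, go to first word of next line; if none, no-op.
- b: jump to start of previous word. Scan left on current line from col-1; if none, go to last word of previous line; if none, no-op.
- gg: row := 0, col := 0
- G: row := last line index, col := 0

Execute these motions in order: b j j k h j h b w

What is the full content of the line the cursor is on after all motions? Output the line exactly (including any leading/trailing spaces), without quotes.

Answer: sun moon  gold

Derivation:
After 1 (b): row=0 col=0 char='r'
After 2 (j): row=1 col=0 char='c'
After 3 (j): row=2 col=0 char='s'
After 4 (k): row=1 col=0 char='c'
After 5 (h): row=1 col=0 char='c'
After 6 (j): row=2 col=0 char='s'
After 7 (h): row=2 col=0 char='s'
After 8 (b): row=1 col=5 char='r'
After 9 (w): row=2 col=0 char='s'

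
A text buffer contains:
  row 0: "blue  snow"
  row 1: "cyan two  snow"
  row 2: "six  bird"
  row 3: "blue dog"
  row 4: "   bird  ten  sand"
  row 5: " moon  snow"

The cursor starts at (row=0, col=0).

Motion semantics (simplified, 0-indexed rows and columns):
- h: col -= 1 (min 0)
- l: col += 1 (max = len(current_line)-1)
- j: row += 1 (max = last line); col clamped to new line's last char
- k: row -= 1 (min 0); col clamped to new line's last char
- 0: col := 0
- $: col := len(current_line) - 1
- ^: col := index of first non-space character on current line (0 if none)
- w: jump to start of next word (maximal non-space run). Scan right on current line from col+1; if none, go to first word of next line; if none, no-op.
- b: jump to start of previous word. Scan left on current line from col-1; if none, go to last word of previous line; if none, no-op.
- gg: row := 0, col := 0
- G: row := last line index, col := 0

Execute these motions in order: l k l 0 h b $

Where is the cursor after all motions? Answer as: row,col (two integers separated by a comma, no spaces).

After 1 (l): row=0 col=1 char='l'
After 2 (k): row=0 col=1 char='l'
After 3 (l): row=0 col=2 char='u'
After 4 (0): row=0 col=0 char='b'
After 5 (h): row=0 col=0 char='b'
After 6 (b): row=0 col=0 char='b'
After 7 ($): row=0 col=9 char='w'

Answer: 0,9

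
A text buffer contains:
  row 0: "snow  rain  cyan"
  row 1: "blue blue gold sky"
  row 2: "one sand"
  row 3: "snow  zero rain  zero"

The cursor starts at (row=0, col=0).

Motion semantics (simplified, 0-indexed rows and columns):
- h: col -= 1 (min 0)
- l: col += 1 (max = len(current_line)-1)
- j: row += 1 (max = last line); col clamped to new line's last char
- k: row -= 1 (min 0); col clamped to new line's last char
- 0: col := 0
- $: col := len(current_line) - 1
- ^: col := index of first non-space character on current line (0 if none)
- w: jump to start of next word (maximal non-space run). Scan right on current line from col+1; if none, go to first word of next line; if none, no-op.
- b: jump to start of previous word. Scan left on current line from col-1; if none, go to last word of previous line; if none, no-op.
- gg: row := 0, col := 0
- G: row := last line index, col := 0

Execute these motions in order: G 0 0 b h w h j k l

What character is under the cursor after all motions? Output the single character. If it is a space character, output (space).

Answer: s

Derivation:
After 1 (G): row=3 col=0 char='s'
After 2 (0): row=3 col=0 char='s'
After 3 (0): row=3 col=0 char='s'
After 4 (b): row=2 col=4 char='s'
After 5 (h): row=2 col=3 char='_'
After 6 (w): row=2 col=4 char='s'
After 7 (h): row=2 col=3 char='_'
After 8 (j): row=3 col=3 char='w'
After 9 (k): row=2 col=3 char='_'
After 10 (l): row=2 col=4 char='s'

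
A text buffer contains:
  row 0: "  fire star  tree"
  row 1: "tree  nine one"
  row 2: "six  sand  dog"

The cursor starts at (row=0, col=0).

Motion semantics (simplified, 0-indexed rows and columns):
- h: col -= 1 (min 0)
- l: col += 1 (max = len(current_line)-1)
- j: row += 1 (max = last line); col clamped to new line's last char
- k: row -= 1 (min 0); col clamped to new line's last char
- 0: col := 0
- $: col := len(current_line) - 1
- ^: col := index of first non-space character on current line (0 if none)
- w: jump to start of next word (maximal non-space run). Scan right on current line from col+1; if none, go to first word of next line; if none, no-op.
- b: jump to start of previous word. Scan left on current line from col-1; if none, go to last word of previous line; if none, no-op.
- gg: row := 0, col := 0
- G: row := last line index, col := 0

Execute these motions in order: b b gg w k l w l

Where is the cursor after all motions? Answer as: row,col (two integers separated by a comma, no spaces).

After 1 (b): row=0 col=0 char='_'
After 2 (b): row=0 col=0 char='_'
After 3 (gg): row=0 col=0 char='_'
After 4 (w): row=0 col=2 char='f'
After 5 (k): row=0 col=2 char='f'
After 6 (l): row=0 col=3 char='i'
After 7 (w): row=0 col=7 char='s'
After 8 (l): row=0 col=8 char='t'

Answer: 0,8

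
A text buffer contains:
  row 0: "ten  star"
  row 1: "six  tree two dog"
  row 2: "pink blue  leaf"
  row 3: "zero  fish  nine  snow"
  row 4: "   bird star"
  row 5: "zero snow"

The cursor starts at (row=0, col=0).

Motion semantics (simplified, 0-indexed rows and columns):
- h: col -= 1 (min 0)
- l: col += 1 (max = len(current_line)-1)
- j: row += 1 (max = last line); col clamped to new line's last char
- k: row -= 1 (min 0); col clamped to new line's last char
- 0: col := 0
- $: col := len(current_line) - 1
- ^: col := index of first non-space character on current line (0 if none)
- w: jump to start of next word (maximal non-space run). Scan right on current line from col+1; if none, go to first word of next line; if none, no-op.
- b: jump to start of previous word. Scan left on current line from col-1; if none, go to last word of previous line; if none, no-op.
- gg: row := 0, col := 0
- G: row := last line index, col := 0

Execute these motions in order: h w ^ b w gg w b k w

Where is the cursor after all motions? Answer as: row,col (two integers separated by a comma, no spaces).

Answer: 0,5

Derivation:
After 1 (h): row=0 col=0 char='t'
After 2 (w): row=0 col=5 char='s'
After 3 (^): row=0 col=0 char='t'
After 4 (b): row=0 col=0 char='t'
After 5 (w): row=0 col=5 char='s'
After 6 (gg): row=0 col=0 char='t'
After 7 (w): row=0 col=5 char='s'
After 8 (b): row=0 col=0 char='t'
After 9 (k): row=0 col=0 char='t'
After 10 (w): row=0 col=5 char='s'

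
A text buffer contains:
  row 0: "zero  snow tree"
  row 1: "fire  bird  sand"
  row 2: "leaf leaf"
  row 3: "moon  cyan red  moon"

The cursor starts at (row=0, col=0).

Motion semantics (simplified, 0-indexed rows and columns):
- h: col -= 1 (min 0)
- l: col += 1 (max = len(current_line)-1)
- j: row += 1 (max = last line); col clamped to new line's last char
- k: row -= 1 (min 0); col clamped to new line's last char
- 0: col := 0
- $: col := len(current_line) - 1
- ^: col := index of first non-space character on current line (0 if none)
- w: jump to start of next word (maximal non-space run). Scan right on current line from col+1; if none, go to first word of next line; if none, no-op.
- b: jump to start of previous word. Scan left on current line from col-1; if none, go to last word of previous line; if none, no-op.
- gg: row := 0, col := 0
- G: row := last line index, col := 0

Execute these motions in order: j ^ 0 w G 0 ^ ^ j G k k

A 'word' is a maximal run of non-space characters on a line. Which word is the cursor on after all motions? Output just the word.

After 1 (j): row=1 col=0 char='f'
After 2 (^): row=1 col=0 char='f'
After 3 (0): row=1 col=0 char='f'
After 4 (w): row=1 col=6 char='b'
After 5 (G): row=3 col=0 char='m'
After 6 (0): row=3 col=0 char='m'
After 7 (^): row=3 col=0 char='m'
After 8 (^): row=3 col=0 char='m'
After 9 (j): row=3 col=0 char='m'
After 10 (G): row=3 col=0 char='m'
After 11 (k): row=2 col=0 char='l'
After 12 (k): row=1 col=0 char='f'

Answer: fire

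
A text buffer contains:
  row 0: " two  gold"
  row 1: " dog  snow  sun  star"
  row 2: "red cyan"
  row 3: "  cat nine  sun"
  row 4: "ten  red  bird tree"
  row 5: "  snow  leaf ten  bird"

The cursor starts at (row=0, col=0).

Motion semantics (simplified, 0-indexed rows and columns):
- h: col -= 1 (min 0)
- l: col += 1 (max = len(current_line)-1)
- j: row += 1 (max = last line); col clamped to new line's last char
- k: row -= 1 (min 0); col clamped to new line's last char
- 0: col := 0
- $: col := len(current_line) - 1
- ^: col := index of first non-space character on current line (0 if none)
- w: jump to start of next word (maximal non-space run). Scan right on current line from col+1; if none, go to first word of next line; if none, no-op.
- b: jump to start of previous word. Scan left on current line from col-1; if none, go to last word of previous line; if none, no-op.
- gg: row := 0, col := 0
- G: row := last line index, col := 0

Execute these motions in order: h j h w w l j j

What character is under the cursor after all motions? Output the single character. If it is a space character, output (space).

Answer: i

Derivation:
After 1 (h): row=0 col=0 char='_'
After 2 (j): row=1 col=0 char='_'
After 3 (h): row=1 col=0 char='_'
After 4 (w): row=1 col=1 char='d'
After 5 (w): row=1 col=6 char='s'
After 6 (l): row=1 col=7 char='n'
After 7 (j): row=2 col=7 char='n'
After 8 (j): row=3 col=7 char='i'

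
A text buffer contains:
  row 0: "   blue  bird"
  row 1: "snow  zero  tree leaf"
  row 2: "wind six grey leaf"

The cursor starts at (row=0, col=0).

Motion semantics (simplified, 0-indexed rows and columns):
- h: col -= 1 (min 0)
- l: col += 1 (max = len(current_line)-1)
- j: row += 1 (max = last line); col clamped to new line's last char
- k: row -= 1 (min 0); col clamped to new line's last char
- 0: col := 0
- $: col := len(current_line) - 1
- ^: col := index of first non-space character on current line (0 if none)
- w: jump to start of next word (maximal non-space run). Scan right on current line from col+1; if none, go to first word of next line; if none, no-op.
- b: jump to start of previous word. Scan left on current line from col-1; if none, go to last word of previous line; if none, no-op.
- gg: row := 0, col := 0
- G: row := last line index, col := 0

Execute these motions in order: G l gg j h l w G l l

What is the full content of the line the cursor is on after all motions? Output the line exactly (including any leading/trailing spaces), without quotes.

Answer: wind six grey leaf

Derivation:
After 1 (G): row=2 col=0 char='w'
After 2 (l): row=2 col=1 char='i'
After 3 (gg): row=0 col=0 char='_'
After 4 (j): row=1 col=0 char='s'
After 5 (h): row=1 col=0 char='s'
After 6 (l): row=1 col=1 char='n'
After 7 (w): row=1 col=6 char='z'
After 8 (G): row=2 col=0 char='w'
After 9 (l): row=2 col=1 char='i'
After 10 (l): row=2 col=2 char='n'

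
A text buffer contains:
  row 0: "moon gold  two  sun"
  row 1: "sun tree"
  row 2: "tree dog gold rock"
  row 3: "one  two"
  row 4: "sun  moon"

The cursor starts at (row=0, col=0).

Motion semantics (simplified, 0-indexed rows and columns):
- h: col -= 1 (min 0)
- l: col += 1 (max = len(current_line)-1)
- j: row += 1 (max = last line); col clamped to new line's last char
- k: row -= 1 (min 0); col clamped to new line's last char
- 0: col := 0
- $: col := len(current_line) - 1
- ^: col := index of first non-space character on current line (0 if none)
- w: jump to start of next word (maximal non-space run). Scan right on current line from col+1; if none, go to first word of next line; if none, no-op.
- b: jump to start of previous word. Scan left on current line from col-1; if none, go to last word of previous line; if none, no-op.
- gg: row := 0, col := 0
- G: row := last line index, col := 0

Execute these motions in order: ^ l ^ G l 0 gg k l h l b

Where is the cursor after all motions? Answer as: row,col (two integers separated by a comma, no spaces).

Answer: 0,0

Derivation:
After 1 (^): row=0 col=0 char='m'
After 2 (l): row=0 col=1 char='o'
After 3 (^): row=0 col=0 char='m'
After 4 (G): row=4 col=0 char='s'
After 5 (l): row=4 col=1 char='u'
After 6 (0): row=4 col=0 char='s'
After 7 (gg): row=0 col=0 char='m'
After 8 (k): row=0 col=0 char='m'
After 9 (l): row=0 col=1 char='o'
After 10 (h): row=0 col=0 char='m'
After 11 (l): row=0 col=1 char='o'
After 12 (b): row=0 col=0 char='m'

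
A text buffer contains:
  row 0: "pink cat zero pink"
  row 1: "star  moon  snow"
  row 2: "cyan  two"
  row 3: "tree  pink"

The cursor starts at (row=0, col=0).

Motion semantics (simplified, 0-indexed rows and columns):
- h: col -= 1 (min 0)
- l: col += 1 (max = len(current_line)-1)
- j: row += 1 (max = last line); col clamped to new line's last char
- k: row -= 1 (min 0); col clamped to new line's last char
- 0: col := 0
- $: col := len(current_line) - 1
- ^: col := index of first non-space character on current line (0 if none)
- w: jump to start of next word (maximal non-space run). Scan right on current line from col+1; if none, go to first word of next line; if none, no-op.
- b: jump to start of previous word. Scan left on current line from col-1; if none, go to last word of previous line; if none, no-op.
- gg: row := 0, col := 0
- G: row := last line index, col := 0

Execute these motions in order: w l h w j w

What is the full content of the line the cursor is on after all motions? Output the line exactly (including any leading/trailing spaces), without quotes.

Answer: star  moon  snow

Derivation:
After 1 (w): row=0 col=5 char='c'
After 2 (l): row=0 col=6 char='a'
After 3 (h): row=0 col=5 char='c'
After 4 (w): row=0 col=9 char='z'
After 5 (j): row=1 col=9 char='n'
After 6 (w): row=1 col=12 char='s'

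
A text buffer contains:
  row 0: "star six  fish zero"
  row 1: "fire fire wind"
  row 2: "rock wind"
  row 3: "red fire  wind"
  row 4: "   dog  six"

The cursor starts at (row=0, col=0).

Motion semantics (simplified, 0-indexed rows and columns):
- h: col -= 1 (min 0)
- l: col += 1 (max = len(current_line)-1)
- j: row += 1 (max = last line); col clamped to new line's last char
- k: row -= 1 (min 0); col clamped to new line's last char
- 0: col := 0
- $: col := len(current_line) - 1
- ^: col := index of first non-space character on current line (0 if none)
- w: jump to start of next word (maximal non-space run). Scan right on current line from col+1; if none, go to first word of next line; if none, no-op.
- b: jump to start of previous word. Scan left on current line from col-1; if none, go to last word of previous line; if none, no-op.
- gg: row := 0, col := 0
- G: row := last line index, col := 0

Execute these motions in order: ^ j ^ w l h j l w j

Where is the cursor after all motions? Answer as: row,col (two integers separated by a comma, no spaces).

After 1 (^): row=0 col=0 char='s'
After 2 (j): row=1 col=0 char='f'
After 3 (^): row=1 col=0 char='f'
After 4 (w): row=1 col=5 char='f'
After 5 (l): row=1 col=6 char='i'
After 6 (h): row=1 col=5 char='f'
After 7 (j): row=2 col=5 char='w'
After 8 (l): row=2 col=6 char='i'
After 9 (w): row=3 col=0 char='r'
After 10 (j): row=4 col=0 char='_'

Answer: 4,0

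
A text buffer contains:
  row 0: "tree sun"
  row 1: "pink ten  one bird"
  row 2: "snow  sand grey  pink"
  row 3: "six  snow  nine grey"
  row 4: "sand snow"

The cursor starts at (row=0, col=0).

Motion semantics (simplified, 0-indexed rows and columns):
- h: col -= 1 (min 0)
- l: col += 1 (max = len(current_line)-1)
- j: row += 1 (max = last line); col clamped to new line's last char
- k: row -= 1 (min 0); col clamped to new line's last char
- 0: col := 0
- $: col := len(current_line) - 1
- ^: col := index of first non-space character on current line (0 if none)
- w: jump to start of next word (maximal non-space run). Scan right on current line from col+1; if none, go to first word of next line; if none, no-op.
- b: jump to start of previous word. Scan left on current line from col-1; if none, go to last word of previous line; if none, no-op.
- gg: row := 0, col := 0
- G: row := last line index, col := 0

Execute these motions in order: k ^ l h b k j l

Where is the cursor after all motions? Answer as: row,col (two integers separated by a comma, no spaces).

Answer: 1,1

Derivation:
After 1 (k): row=0 col=0 char='t'
After 2 (^): row=0 col=0 char='t'
After 3 (l): row=0 col=1 char='r'
After 4 (h): row=0 col=0 char='t'
After 5 (b): row=0 col=0 char='t'
After 6 (k): row=0 col=0 char='t'
After 7 (j): row=1 col=0 char='p'
After 8 (l): row=1 col=1 char='i'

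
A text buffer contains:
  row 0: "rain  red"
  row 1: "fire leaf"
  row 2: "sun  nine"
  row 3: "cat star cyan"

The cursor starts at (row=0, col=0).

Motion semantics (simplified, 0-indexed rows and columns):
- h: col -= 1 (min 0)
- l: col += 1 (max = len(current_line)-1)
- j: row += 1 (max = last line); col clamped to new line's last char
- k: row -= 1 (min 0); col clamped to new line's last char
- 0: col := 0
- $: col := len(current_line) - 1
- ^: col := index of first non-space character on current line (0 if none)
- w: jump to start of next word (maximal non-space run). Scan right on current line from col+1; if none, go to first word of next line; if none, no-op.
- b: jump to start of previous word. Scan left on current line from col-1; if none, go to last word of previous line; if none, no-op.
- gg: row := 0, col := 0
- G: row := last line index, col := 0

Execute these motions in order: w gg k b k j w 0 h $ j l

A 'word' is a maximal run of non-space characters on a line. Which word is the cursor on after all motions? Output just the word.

After 1 (w): row=0 col=6 char='r'
After 2 (gg): row=0 col=0 char='r'
After 3 (k): row=0 col=0 char='r'
After 4 (b): row=0 col=0 char='r'
After 5 (k): row=0 col=0 char='r'
After 6 (j): row=1 col=0 char='f'
After 7 (w): row=1 col=5 char='l'
After 8 (0): row=1 col=0 char='f'
After 9 (h): row=1 col=0 char='f'
After 10 ($): row=1 col=8 char='f'
After 11 (j): row=2 col=8 char='e'
After 12 (l): row=2 col=8 char='e'

Answer: nine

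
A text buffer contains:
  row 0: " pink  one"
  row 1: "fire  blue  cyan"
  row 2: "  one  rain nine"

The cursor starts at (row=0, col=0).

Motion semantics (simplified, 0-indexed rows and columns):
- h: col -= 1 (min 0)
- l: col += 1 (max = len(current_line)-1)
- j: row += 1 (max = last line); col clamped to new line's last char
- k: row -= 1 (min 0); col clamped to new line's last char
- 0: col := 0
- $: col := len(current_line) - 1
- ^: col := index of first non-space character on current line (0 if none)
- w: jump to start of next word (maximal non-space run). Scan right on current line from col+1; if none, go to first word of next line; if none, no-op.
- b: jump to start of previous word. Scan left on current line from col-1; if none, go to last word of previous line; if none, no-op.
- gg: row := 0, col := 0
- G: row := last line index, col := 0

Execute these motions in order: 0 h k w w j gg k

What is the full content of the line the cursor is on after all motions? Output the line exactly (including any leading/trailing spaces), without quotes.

After 1 (0): row=0 col=0 char='_'
After 2 (h): row=0 col=0 char='_'
After 3 (k): row=0 col=0 char='_'
After 4 (w): row=0 col=1 char='p'
After 5 (w): row=0 col=7 char='o'
After 6 (j): row=1 col=7 char='l'
After 7 (gg): row=0 col=0 char='_'
After 8 (k): row=0 col=0 char='_'

Answer:  pink  one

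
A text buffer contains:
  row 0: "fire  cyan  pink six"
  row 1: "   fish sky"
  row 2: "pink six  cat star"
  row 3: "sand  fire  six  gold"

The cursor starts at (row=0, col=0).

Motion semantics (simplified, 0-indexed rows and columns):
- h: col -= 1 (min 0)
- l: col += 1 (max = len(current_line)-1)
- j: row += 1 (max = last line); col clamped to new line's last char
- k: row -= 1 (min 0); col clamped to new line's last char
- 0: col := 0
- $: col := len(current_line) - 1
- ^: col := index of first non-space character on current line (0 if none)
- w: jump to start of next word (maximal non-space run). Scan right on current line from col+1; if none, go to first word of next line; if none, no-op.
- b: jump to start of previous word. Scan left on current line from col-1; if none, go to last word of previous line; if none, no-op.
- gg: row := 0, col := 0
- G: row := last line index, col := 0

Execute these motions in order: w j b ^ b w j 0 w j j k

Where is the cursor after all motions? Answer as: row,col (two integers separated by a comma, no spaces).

Answer: 2,5

Derivation:
After 1 (w): row=0 col=6 char='c'
After 2 (j): row=1 col=6 char='h'
After 3 (b): row=1 col=3 char='f'
After 4 (^): row=1 col=3 char='f'
After 5 (b): row=0 col=17 char='s'
After 6 (w): row=1 col=3 char='f'
After 7 (j): row=2 col=3 char='k'
After 8 (0): row=2 col=0 char='p'
After 9 (w): row=2 col=5 char='s'
After 10 (j): row=3 col=5 char='_'
After 11 (j): row=3 col=5 char='_'
After 12 (k): row=2 col=5 char='s'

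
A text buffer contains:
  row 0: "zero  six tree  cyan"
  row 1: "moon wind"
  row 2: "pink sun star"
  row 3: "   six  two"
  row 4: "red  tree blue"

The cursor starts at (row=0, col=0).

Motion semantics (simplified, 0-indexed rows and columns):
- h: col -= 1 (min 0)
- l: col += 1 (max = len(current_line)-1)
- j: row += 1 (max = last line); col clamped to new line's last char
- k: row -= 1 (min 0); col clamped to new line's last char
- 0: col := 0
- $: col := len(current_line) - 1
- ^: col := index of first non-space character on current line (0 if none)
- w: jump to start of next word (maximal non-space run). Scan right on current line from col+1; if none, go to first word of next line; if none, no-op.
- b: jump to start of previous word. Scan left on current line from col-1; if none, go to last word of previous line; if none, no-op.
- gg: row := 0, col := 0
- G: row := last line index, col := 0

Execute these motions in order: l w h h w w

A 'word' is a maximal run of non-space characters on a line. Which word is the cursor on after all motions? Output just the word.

Answer: tree

Derivation:
After 1 (l): row=0 col=1 char='e'
After 2 (w): row=0 col=6 char='s'
After 3 (h): row=0 col=5 char='_'
After 4 (h): row=0 col=4 char='_'
After 5 (w): row=0 col=6 char='s'
After 6 (w): row=0 col=10 char='t'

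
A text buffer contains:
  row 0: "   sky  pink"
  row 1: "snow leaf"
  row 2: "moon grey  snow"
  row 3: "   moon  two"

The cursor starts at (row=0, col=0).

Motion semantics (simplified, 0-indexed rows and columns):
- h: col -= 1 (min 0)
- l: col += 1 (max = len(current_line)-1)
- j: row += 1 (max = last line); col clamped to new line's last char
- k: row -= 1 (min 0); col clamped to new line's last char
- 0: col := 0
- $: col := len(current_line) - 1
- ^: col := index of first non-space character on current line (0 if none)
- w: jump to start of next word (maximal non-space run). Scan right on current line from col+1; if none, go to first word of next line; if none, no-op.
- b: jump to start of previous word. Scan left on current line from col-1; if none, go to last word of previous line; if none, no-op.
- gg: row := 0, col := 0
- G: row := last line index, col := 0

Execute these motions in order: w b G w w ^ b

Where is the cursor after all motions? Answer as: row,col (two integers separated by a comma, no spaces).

Answer: 2,11

Derivation:
After 1 (w): row=0 col=3 char='s'
After 2 (b): row=0 col=3 char='s'
After 3 (G): row=3 col=0 char='_'
After 4 (w): row=3 col=3 char='m'
After 5 (w): row=3 col=9 char='t'
After 6 (^): row=3 col=3 char='m'
After 7 (b): row=2 col=11 char='s'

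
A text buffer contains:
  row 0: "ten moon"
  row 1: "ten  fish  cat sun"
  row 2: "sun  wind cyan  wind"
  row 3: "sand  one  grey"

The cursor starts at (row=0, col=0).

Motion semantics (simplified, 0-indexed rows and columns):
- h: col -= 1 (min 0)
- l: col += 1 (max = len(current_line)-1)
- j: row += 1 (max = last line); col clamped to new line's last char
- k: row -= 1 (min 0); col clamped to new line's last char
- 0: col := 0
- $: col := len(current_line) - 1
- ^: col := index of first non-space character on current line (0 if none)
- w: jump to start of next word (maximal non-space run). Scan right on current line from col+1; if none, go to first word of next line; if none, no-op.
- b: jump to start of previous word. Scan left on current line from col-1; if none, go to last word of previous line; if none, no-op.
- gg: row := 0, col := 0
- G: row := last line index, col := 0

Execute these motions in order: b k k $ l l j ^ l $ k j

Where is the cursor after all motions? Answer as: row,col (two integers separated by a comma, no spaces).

After 1 (b): row=0 col=0 char='t'
After 2 (k): row=0 col=0 char='t'
After 3 (k): row=0 col=0 char='t'
After 4 ($): row=0 col=7 char='n'
After 5 (l): row=0 col=7 char='n'
After 6 (l): row=0 col=7 char='n'
After 7 (j): row=1 col=7 char='s'
After 8 (^): row=1 col=0 char='t'
After 9 (l): row=1 col=1 char='e'
After 10 ($): row=1 col=17 char='n'
After 11 (k): row=0 col=7 char='n'
After 12 (j): row=1 col=7 char='s'

Answer: 1,7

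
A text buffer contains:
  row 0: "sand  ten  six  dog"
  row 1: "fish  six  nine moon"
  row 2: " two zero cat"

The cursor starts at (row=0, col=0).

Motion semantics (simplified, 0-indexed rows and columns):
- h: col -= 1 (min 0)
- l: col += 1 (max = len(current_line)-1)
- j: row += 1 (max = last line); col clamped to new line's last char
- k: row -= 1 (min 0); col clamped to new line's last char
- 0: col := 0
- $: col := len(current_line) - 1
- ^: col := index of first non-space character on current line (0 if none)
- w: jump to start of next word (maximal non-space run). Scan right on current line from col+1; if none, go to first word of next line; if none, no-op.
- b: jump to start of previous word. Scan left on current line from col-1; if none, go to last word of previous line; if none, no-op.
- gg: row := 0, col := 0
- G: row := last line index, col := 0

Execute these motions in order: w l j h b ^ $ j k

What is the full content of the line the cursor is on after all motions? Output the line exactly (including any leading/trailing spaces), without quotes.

Answer: fish  six  nine moon

Derivation:
After 1 (w): row=0 col=6 char='t'
After 2 (l): row=0 col=7 char='e'
After 3 (j): row=1 col=7 char='i'
After 4 (h): row=1 col=6 char='s'
After 5 (b): row=1 col=0 char='f'
After 6 (^): row=1 col=0 char='f'
After 7 ($): row=1 col=19 char='n'
After 8 (j): row=2 col=12 char='t'
After 9 (k): row=1 col=12 char='i'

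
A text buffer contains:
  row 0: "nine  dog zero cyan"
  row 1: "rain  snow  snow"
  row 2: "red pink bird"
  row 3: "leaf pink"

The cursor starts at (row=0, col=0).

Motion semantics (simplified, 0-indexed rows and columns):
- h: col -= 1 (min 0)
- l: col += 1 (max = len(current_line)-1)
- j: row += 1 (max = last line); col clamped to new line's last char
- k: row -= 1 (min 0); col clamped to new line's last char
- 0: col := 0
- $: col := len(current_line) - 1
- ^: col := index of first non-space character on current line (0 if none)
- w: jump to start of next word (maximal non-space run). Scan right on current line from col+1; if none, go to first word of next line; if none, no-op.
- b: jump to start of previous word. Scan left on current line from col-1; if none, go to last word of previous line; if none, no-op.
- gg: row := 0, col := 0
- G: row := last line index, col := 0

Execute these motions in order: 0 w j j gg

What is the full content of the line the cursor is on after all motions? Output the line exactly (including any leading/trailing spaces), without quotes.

Answer: nine  dog zero cyan

Derivation:
After 1 (0): row=0 col=0 char='n'
After 2 (w): row=0 col=6 char='d'
After 3 (j): row=1 col=6 char='s'
After 4 (j): row=2 col=6 char='n'
After 5 (gg): row=0 col=0 char='n'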